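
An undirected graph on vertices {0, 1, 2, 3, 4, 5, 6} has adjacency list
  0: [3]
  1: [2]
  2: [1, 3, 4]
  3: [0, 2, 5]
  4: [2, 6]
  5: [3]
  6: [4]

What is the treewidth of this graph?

A width-1 tree decomposition is:
Bags: B1 = {2, 3}  B2 = {1, 2}  B3 = {2, 4}  B4 = {4, 6}  B5 = {3, 5}  B6 = {0, 3}
Tree: B1–B2, B1–B3, B3–B4, B1–B5, B5–B6
The largest bag has 2 vertices, giving width 1; this decomposition certifies tw(G) ≤ 1. Any graph with an edge has treewidth ≥ 1, and G has the edge 3–2. Hence tw(G) = 1 exactly.

1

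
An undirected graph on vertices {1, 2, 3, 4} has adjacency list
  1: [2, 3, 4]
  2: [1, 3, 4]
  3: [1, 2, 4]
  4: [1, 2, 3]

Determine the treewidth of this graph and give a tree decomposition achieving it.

With just one bag of size 4, the width is 4 − 1 = 3, so tw(G) ≤ 3. Conversely, {1, 2, 3, 4} is a clique of size 4, and the vertices of any clique must share a bag in every tree decomposition; so some bag has ≥ 4 vertices and tw(G) ≥ 3. The upper and lower bounds meet at 3, so that is the treewidth.

Treewidth 3.
One such decomposition:
Bags: B1 = {1, 2, 3, 4}
Tree: (single bag)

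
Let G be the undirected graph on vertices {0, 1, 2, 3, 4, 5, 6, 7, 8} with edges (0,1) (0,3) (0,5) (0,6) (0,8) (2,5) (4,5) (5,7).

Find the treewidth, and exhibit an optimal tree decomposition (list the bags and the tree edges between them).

The largest bag has 2 vertices, giving width 1; this decomposition certifies tw(G) ≤ 1. Any graph with an edge has treewidth ≥ 1, and G has the edge 5–0. Combining the bounds, tw(G) = 1.

Treewidth 1.
One such decomposition:
Bags: B1 = {0, 5}  B2 = {0, 1}  B3 = {0, 6}  B4 = {0, 3}  B5 = {2, 5}  B6 = {4, 5}  B7 = {0, 8}  B8 = {5, 7}
Tree: B1–B2, B1–B3, B1–B4, B1–B5, B5–B6, B2–B7, B5–B8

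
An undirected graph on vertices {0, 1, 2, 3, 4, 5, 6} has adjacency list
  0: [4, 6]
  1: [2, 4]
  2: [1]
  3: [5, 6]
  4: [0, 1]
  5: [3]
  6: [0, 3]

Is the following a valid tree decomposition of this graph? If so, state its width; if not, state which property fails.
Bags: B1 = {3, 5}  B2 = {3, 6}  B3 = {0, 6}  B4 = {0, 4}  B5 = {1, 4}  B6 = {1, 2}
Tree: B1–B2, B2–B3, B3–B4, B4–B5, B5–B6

Vertex coverage: the bags together contain {0, 1, 2, 3, 4, 5, 6}, the full vertex set. Edge coverage: each edge of G has both endpoints in at least one bag. Running intersection: for every vertex, the bags containing it form a connected subtree. All three properties hold, so this is a valid tree decomposition of width max|bag| − 1 = 1, and hence tw(G) ≤ 1.

Yes; width 1.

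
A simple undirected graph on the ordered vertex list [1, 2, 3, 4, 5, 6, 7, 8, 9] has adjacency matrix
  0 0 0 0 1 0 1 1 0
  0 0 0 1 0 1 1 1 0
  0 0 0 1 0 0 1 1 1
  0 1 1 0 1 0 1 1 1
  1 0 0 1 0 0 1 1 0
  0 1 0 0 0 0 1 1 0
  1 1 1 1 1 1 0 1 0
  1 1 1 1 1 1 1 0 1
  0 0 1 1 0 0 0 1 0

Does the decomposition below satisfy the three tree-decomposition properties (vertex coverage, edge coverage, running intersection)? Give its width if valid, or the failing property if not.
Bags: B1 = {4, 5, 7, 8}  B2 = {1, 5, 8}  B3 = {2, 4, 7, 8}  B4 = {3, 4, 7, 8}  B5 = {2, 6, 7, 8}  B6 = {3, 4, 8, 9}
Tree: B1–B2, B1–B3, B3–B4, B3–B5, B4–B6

No — edge (7,1) lies in no bag.

A tree decomposition must satisfy three properties: every vertex lies in some bag; for every edge, both endpoints lie together in some bag; and for every vertex, the bags containing it form a connected subtree. Here edge (7,1) lies in no bag, so the decomposition is invalid.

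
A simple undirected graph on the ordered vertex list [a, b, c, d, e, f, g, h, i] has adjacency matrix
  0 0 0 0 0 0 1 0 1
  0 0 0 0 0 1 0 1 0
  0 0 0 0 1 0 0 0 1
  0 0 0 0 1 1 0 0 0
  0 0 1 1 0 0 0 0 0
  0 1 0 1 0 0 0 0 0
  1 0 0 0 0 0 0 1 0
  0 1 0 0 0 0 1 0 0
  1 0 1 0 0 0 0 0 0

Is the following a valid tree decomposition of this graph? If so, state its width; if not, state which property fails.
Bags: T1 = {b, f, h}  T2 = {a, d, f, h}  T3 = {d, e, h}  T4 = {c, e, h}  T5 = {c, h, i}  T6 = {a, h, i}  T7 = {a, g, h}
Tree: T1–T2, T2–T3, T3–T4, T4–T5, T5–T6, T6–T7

No — bags containing vertex a are not connected in the tree.

A tree decomposition must satisfy three properties: every vertex lies in some bag; for every edge, both endpoints lie together in some bag; and for every vertex, the bags containing it form a connected subtree. Here bags containing vertex a are not connected in the tree, so the decomposition is invalid.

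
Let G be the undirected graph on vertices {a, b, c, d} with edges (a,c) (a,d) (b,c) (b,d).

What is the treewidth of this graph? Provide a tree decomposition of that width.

Each bag holds 3 vertices, so the decomposition has width 2, which upper-bounds the treewidth. The edges d–a–c–b–d form a cycle, so G is not a tree and its treewidth is at least 2. The upper and lower bounds meet at 2, so that is the treewidth.

Treewidth 2.
Bags: B1 = {a, c, d}  B2 = {b, c, d}
Tree: B1–B2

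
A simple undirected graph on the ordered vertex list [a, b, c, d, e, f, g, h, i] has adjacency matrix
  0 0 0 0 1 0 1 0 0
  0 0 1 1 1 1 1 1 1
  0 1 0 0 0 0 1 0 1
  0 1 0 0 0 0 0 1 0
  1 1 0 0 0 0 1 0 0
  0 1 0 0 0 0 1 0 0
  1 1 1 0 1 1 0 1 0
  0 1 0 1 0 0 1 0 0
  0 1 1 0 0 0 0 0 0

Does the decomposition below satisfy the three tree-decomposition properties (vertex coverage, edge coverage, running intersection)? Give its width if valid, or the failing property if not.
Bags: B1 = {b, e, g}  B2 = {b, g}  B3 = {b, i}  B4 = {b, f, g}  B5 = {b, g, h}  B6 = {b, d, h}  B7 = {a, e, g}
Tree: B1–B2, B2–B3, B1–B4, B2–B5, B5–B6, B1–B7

No — vertex c appears in no bag.

A tree decomposition must satisfy three properties: every vertex lies in some bag; for every edge, both endpoints lie together in some bag; and for every vertex, the bags containing it form a connected subtree. Here vertex c appears in no bag, so the decomposition is invalid.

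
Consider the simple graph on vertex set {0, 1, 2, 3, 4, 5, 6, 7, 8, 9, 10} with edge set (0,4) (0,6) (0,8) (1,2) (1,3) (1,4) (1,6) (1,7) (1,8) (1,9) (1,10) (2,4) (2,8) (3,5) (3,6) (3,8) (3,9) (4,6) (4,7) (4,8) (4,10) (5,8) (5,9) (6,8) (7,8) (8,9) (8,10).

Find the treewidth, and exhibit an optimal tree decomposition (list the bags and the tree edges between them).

The largest bag has 4 vertices, giving width 3; this decomposition certifies tw(G) ≤ 3. For the lower bound, the 4 vertices {0, 4, 6, 8} are pairwise adjacent, and any tree decomposition puts a clique entirely inside one bag — forcing width ≥ 3. Hence tw(G) = 3 exactly.

Treewidth 3.
Bags: B1 = {1, 4, 8, 10}  B2 = {1, 4, 6, 8}  B3 = {1, 3, 6, 8}  B4 = {1, 3, 8, 9}  B5 = {1, 4, 7, 8}  B6 = {1, 2, 4, 8}  B7 = {3, 5, 8, 9}  B8 = {0, 4, 6, 8}
Tree: B1–B2, B2–B3, B3–B4, B1–B5, B1–B6, B4–B7, B2–B8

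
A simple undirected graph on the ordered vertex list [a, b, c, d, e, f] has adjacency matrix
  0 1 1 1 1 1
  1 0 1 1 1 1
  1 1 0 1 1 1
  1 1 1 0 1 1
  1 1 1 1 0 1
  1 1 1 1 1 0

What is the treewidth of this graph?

5

A width-5 tree decomposition is:
Bags: B1 = {a, b, c, d, e, f}
Tree: (single bag)
With just one bag of size 6, the width is 6 − 1 = 5, so tw(G) ≤ 5. Conversely, {a, b, c, d, e, f} is a clique of size 6, and the vertices of any clique must share a bag in every tree decomposition; so some bag has ≥ 6 vertices and tw(G) ≥ 5. Combining the bounds, tw(G) = 5.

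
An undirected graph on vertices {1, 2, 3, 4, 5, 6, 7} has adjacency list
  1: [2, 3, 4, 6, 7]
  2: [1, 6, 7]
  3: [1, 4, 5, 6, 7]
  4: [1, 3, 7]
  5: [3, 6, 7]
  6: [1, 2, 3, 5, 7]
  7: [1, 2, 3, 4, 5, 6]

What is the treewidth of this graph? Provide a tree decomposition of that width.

Treewidth 3.
One such decomposition:
Bags: B1 = {1, 3, 6, 7}  B2 = {1, 3, 4, 7}  B3 = {1, 2, 6, 7}  B4 = {3, 5, 6, 7}
Tree: B1–B2, B1–B3, B1–B4

The largest bag has 4 vertices, giving width 3; this decomposition certifies tw(G) ≤ 3. Conversely, {1, 2, 6, 7} is a clique of size 4, and the vertices of any clique must share a bag in every tree decomposition; so some bag has ≥ 4 vertices and tw(G) ≥ 3. Combining the bounds, tw(G) = 3.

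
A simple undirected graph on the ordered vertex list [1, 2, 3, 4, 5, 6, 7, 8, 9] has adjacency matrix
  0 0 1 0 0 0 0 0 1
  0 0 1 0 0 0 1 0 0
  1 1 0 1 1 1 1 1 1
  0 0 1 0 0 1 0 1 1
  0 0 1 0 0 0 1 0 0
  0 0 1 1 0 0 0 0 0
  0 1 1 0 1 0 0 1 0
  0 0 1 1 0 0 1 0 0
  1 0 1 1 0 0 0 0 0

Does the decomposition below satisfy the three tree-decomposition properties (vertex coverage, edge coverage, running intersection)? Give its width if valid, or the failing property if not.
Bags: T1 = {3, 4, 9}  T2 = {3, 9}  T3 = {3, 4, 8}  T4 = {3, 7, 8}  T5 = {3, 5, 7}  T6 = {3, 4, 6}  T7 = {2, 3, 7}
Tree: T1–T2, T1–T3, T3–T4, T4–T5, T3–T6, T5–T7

A tree decomposition must satisfy three properties: every vertex lies in some bag; for every edge, both endpoints lie together in some bag; and for every vertex, the bags containing it form a connected subtree. Here vertex 1 appears in no bag, so the decomposition is invalid.

No — vertex 1 appears in no bag.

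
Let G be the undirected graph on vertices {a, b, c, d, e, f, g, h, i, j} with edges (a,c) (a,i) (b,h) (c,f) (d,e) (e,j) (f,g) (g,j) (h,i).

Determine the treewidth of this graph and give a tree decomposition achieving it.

Each bag holds 2 vertices, so the decomposition has width 1, which upper-bounds the treewidth. Since G has at least one edge (e.g. b–h), it is not an edgeless graph, so tw(G) ≥ 1. The upper and lower bounds meet at 1, so that is the treewidth.

Treewidth 1.
Bags: B1 = {b, h}  B2 = {h, i}  B3 = {a, i}  B4 = {a, c}  B5 = {c, f}  B6 = {f, g}  B7 = {g, j}  B8 = {e, j}  B9 = {d, e}
Tree: B1–B2, B2–B3, B3–B4, B4–B5, B5–B6, B6–B7, B7–B8, B8–B9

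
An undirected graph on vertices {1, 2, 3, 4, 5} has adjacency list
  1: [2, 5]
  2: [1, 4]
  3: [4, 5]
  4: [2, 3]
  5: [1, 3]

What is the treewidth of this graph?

A width-2 tree decomposition is:
Bags: B1 = {1, 2, 5}  B2 = {2, 3, 5}  B3 = {2, 3, 4}
Tree: B1–B2, B2–B3
Each bag holds 3 vertices, so the decomposition has width 2, which upper-bounds the treewidth. Since 2–1–5–3–4–2 is a cycle in G, G is not acyclic. Forests are exactly the graphs of treewidth ≤ 1, so tw(G) ≥ 2. Combining the bounds, tw(G) = 2.

2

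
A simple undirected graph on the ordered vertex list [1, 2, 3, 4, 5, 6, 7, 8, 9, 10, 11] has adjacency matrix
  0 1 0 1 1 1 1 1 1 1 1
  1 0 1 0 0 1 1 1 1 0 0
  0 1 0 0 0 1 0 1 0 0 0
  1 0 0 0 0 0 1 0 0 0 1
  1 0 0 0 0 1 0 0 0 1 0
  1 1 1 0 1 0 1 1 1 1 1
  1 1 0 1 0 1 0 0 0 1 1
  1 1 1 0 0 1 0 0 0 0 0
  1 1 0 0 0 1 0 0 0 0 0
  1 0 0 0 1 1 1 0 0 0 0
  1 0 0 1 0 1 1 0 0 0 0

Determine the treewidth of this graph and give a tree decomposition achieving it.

The largest bag has 4 vertices, giving width 3; this decomposition certifies tw(G) ≤ 3. On the other hand G contains the 4-clique {1, 4, 7, 11}. A clique must lie in a single bag of any decomposition, so no decomposition can have width below 3. Combining the bounds, tw(G) = 3.

Treewidth 3.
One such decomposition:
Bags: B1 = {1, 5, 6, 10}  B2 = {1, 6, 7, 10}  B3 = {1, 6, 7, 11}  B4 = {1, 2, 6, 7}  B5 = {1, 2, 6, 8}  B6 = {2, 3, 6, 8}  B7 = {1, 4, 7, 11}  B8 = {1, 2, 6, 9}
Tree: B1–B2, B2–B3, B3–B4, B4–B5, B5–B6, B3–B7, B4–B8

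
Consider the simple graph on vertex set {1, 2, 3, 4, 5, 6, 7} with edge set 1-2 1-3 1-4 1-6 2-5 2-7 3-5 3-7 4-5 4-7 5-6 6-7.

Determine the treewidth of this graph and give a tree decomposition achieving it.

Treewidth 3.
Bags: B1 = {1, 2, 5, 7}  B2 = {1, 4, 5, 7}  B3 = {1, 5, 6, 7}  B4 = {1, 3, 5, 7}
Tree: B1–B2, B2–B3, B3–B4

Each bag holds 4 vertices, so the decomposition has width 3, which upper-bounds the treewidth. For the lower bound: the 4 vertex sets {2,7}, {4,5}, {1}, {6} are disjoint, each induces a connected subgraph, and every pair is joined by at least one edge of G. Contracting each set to a single vertex therefore yields K_{4} as a minor, and since treewidth is minor-monotone, tw(G) ≥ tw(K_{4}) = 3. The upper and lower bounds meet at 3, so that is the treewidth.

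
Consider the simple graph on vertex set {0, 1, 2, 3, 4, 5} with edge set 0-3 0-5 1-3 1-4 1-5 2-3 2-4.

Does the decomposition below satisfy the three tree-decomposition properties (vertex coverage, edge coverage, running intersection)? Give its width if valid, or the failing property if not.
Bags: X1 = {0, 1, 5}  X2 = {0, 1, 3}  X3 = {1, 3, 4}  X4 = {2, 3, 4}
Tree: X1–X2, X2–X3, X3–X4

Every vertex of G appears in some bag (union = {0, 1, 2, 3, 4, 5}); every edge is covered by a bag; and for each vertex v the set of bags containing v is connected in the bag tree. The decomposition is therefore valid. The largest bag has 3 vertices, so the width is 2.

Yes; width 2.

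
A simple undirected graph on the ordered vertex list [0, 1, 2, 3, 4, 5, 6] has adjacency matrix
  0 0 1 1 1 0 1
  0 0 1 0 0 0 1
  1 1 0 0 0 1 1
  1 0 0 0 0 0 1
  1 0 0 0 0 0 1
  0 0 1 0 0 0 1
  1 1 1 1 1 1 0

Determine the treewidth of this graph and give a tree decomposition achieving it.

The largest bag has 3 vertices, giving width 2; this decomposition certifies tw(G) ≤ 2. For the lower bound, the 3 vertices {0, 2, 6} are pairwise adjacent, and any tree decomposition puts a clique entirely inside one bag — forcing width ≥ 2. Hence tw(G) = 2 exactly.

Treewidth 2.
One such decomposition:
Bags: B1 = {2, 5, 6}  B2 = {0, 2, 6}  B3 = {0, 4, 6}  B4 = {0, 3, 6}  B5 = {1, 2, 6}
Tree: B1–B2, B2–B3, B2–B4, B1–B5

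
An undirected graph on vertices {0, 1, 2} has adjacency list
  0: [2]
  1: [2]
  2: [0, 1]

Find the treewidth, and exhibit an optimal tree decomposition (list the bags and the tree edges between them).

Treewidth 1.
Bags: B1 = {1, 2}  B2 = {0, 2}
Tree: B1–B2

The largest bag has 2 vertices, giving width 1; this decomposition certifies tw(G) ≤ 1. Any graph with an edge has treewidth ≥ 1, and G has the edge 2–1. Combining the bounds, tw(G) = 1.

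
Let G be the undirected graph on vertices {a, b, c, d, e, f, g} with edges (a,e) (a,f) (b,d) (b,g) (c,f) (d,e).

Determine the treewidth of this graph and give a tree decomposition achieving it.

The largest bag has 2 vertices, giving width 1; this decomposition certifies tw(G) ≤ 1. G has an edge, so its treewidth is at least 1. The upper and lower bounds meet at 1, so that is the treewidth.

Treewidth 1.
One optimal decomposition is:
Bags: B1 = {c, f}  B2 = {a, f}  B3 = {a, e}  B4 = {d, e}  B5 = {b, d}  B6 = {b, g}
Tree: B1–B2, B2–B3, B3–B4, B4–B5, B5–B6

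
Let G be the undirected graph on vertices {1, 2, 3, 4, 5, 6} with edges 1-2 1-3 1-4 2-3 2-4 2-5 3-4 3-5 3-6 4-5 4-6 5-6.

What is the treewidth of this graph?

3

A width-3 tree decomposition is:
Bags: B1 = {1, 2, 3, 4}  B2 = {2, 3, 4, 5}  B3 = {3, 4, 5, 6}
Tree: B1–B2, B2–B3
The largest bag has 4 vertices, giving width 3; this decomposition certifies tw(G) ≤ 3. On the other hand G contains the 4-clique {1, 2, 3, 4}. A clique must lie in a single bag of any decomposition, so no decomposition can have width below 3. The upper and lower bounds meet at 3, so that is the treewidth.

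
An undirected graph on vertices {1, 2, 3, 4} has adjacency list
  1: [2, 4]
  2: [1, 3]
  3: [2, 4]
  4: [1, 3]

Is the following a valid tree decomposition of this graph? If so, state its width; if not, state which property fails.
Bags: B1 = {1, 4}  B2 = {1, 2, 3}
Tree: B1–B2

A tree decomposition must satisfy three properties: every vertex lies in some bag; for every edge, both endpoints lie together in some bag; and for every vertex, the bags containing it form a connected subtree. Here edge (3,4) lies in no bag, so the decomposition is invalid.

No — edge (3,4) lies in no bag.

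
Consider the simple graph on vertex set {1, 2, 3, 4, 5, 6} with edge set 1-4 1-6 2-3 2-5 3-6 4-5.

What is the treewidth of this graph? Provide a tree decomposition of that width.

Treewidth 2.
Bags: B1 = {2, 4, 5}  B2 = {1, 2, 4}  B3 = {1, 2, 6}  B4 = {2, 3, 6}
Tree: B1–B2, B2–B3, B3–B4

The largest bag has 3 vertices, giving width 2; this decomposition certifies tw(G) ≤ 2. Since 2–5–4–1–6–3–2 is a cycle in G, G is not acyclic. Forests are exactly the graphs of treewidth ≤ 1, so tw(G) ≥ 2. Therefore the treewidth is 2.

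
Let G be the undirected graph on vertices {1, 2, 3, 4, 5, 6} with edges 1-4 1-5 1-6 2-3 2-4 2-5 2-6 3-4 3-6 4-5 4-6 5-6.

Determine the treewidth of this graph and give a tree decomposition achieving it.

Each bag holds 4 vertices, so the decomposition has width 3, which upper-bounds the treewidth. On the other hand G contains the 4-clique {1, 4, 5, 6}. A clique must lie in a single bag of any decomposition, so no decomposition can have width below 3. Therefore the treewidth is 3.

Treewidth 3.
One optimal decomposition is:
Bags: B1 = {1, 4, 5, 6}  B2 = {2, 4, 5, 6}  B3 = {2, 3, 4, 6}
Tree: B1–B2, B2–B3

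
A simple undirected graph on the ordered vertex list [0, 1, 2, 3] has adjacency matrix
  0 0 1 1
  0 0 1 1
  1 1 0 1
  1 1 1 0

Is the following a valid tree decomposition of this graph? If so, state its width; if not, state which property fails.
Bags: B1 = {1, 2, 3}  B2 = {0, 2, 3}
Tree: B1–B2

Every vertex of G appears in some bag (union = {0, 1, 2, 3}); every edge is covered by a bag; and for each vertex v the set of bags containing v is connected in the bag tree. The decomposition is therefore valid. The largest bag has 3 vertices, so the width is 2.

Yes; width 2.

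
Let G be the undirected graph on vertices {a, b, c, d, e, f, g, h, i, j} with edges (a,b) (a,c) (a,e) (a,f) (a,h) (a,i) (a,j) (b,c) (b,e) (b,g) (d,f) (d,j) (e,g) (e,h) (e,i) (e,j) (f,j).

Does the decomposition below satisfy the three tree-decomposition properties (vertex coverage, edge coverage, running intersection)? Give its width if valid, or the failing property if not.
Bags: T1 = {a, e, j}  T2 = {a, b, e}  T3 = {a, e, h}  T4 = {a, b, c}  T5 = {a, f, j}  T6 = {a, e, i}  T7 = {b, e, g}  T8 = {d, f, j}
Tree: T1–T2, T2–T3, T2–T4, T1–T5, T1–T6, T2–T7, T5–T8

Yes; width 2.

Every vertex of G appears in some bag (union = {a, b, c, d, e, f, g, h, i, j}); every edge is covered by a bag; and for each vertex v the set of bags containing v is connected in the bag tree. The decomposition is therefore valid. The largest bag has 3 vertices, so the width is 2.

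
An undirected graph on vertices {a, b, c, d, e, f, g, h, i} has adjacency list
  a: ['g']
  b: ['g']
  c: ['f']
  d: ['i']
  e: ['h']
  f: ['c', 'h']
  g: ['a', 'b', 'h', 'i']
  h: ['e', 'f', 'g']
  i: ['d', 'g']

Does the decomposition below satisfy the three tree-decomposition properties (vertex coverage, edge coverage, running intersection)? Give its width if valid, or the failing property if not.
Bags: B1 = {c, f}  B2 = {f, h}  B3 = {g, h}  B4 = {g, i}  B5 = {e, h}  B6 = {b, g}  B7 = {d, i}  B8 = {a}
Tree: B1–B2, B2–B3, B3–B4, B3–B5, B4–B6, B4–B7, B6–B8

No — edge (g,a) lies in no bag.

A tree decomposition must satisfy three properties: every vertex lies in some bag; for every edge, both endpoints lie together in some bag; and for every vertex, the bags containing it form a connected subtree. Here edge (g,a) lies in no bag, so the decomposition is invalid.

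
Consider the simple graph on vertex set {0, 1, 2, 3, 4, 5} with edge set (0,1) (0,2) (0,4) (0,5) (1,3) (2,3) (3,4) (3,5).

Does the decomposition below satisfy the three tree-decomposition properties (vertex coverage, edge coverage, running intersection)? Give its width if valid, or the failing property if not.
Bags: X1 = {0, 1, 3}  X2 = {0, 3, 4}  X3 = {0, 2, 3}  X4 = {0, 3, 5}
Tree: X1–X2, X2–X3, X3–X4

Yes; width 2.

Checking the three conditions: (i) the bags cover all of {0, 1, 2, 3, 4, 5}; (ii) for each edge, some bag contains both endpoints; (iii) the bags containing any fixed vertex form a subtree. All hold, so the decomposition is valid with width 3 − 1 = 2.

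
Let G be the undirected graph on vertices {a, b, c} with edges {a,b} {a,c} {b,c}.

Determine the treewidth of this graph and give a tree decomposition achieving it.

With just one bag of size 3, the width is 3 − 1 = 2, so tw(G) ≤ 2. Conversely, {a, b, c} is a clique of size 3, and the vertices of any clique must share a bag in every tree decomposition; so some bag has ≥ 3 vertices and tw(G) ≥ 2. Therefore the treewidth is 2.

Treewidth 2.
One such decomposition:
Bags: B1 = {a, b, c}
Tree: (single bag)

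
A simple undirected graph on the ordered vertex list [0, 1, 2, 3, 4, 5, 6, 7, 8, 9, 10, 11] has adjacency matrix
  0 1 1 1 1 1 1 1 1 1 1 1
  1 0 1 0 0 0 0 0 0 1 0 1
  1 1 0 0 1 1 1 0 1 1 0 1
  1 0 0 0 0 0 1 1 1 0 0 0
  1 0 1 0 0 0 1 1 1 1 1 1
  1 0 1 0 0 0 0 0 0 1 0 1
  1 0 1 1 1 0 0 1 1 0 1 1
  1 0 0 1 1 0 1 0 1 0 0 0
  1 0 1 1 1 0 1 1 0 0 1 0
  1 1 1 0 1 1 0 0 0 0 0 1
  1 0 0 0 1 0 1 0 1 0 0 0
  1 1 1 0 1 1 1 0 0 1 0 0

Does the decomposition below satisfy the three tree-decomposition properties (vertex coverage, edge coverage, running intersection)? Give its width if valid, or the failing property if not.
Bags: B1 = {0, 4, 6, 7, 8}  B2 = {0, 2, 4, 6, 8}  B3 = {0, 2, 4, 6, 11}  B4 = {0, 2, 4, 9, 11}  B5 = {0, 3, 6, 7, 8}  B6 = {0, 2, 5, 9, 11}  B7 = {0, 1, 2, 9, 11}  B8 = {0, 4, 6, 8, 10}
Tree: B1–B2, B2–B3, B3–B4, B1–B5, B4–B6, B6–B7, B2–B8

Yes; width 4.

Every vertex of G appears in some bag (union = {0, 1, 2, 3, 4, 5, 6, 7, 8, 9, 10, 11}); every edge is covered by a bag; and for each vertex v the set of bags containing v is connected in the bag tree. The decomposition is therefore valid. The largest bag has 5 vertices, so the width is 4.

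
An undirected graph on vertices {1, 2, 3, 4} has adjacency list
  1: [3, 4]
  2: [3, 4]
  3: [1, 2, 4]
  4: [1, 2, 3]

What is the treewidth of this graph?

2

A width-2 tree decomposition is:
Bags: B1 = {1, 3, 4}  B2 = {2, 3, 4}
Tree: B1–B2
Every bag has size at most 3, so the width is 3 − 1 = 2 and tw(G) ≤ 2. On the other hand G contains the 3-clique {1, 3, 4}. A clique must lie in a single bag of any decomposition, so no decomposition can have width below 2. The upper and lower bounds meet at 2, so that is the treewidth.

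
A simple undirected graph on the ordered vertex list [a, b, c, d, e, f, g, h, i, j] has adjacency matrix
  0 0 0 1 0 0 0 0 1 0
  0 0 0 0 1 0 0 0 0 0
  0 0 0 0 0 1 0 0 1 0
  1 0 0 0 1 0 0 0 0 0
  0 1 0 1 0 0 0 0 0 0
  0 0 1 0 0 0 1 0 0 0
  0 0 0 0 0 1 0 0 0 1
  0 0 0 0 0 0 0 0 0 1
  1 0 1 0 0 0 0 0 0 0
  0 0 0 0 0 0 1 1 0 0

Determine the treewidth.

A width-1 tree decomposition is:
Bags: B1 = {h, j}  B2 = {g, j}  B3 = {f, g}  B4 = {c, f}  B5 = {c, i}  B6 = {a, i}  B7 = {a, d}  B8 = {d, e}  B9 = {b, e}
Tree: B1–B2, B2–B3, B3–B4, B4–B5, B5–B6, B6–B7, B7–B8, B8–B9
Every bag has size at most 2, so the width is 2 − 1 = 1 and tw(G) ≤ 1. Since G has at least one edge (e.g. h–j), it is not an edgeless graph, so tw(G) ≥ 1. Hence tw(G) = 1 exactly.

1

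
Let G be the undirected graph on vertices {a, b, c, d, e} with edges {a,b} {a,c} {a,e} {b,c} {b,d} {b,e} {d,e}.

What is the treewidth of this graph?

A width-2 tree decomposition is:
Bags: B1 = {a, b, e}  B2 = {a, b, c}  B3 = {b, d, e}
Tree: B1–B2, B1–B3
Each bag holds 3 vertices, so the decomposition has width 2, which upper-bounds the treewidth. Conversely, {b, d, e} is a clique of size 3, and the vertices of any clique must share a bag in every tree decomposition; so some bag has ≥ 3 vertices and tw(G) ≥ 2. The upper and lower bounds meet at 2, so that is the treewidth.

2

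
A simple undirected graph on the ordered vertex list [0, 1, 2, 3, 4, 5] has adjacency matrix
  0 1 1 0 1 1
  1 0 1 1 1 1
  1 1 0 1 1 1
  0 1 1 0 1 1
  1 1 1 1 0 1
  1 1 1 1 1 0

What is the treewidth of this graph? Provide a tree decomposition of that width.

Treewidth 4.
One such decomposition:
Bags: B1 = {0, 1, 2, 4, 5}  B2 = {1, 2, 3, 4, 5}
Tree: B1–B2

The largest bag has 5 vertices, giving width 4; this decomposition certifies tw(G) ≤ 4. On the other hand G contains the 5-clique {0, 1, 2, 4, 5}. A clique must lie in a single bag of any decomposition, so no decomposition can have width below 4. The upper and lower bounds meet at 4, so that is the treewidth.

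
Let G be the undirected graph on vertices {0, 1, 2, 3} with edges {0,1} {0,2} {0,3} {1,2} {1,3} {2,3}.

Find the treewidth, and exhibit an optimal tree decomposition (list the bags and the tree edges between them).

Treewidth 3.
One such decomposition:
Bags: B1 = {0, 1, 2, 3}
Tree: (single bag)

With just one bag of size 4, the width is 4 − 1 = 3, so tw(G) ≤ 3. Conversely, {0, 1, 2, 3} is a clique of size 4, and the vertices of any clique must share a bag in every tree decomposition; so some bag has ≥ 4 vertices and tw(G) ≥ 3. Hence tw(G) = 3 exactly.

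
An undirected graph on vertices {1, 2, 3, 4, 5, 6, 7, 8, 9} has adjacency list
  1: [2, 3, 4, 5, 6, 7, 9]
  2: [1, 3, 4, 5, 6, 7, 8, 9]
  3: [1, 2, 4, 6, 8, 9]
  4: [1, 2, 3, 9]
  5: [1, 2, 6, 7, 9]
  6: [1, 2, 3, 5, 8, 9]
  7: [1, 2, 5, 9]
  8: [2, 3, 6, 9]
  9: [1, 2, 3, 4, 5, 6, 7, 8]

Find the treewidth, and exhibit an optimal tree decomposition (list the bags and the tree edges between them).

Treewidth 4.
One optimal decomposition is:
Bags: B1 = {1, 2, 3, 6, 9}  B2 = {1, 2, 5, 6, 9}  B3 = {1, 2, 5, 7, 9}  B4 = {1, 2, 3, 4, 9}  B5 = {2, 3, 6, 8, 9}
Tree: B1–B2, B2–B3, B1–B4, B1–B5

Each bag holds 5 vertices, so the decomposition has width 4, which upper-bounds the treewidth. On the other hand G contains the 5-clique {2, 3, 6, 8, 9}. A clique must lie in a single bag of any decomposition, so no decomposition can have width below 4. Combining the bounds, tw(G) = 4.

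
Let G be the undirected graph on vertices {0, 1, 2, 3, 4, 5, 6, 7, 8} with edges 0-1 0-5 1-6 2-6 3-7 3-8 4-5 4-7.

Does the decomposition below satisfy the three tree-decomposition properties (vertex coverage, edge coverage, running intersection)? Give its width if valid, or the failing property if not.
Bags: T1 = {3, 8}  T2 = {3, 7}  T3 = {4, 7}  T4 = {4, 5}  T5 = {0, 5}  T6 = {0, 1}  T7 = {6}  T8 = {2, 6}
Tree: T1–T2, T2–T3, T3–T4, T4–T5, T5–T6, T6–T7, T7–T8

No — edge (1,6) lies in no bag.

A tree decomposition must satisfy three properties: every vertex lies in some bag; for every edge, both endpoints lie together in some bag; and for every vertex, the bags containing it form a connected subtree. Here edge (1,6) lies in no bag, so the decomposition is invalid.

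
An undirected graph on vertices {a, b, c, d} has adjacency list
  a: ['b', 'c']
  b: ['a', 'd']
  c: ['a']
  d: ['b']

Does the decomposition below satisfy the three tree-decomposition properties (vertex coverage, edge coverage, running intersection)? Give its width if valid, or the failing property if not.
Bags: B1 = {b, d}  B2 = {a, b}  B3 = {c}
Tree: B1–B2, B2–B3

A tree decomposition must satisfy three properties: every vertex lies in some bag; for every edge, both endpoints lie together in some bag; and for every vertex, the bags containing it form a connected subtree. Here edge (a,c) lies in no bag, so the decomposition is invalid.

No — edge (a,c) lies in no bag.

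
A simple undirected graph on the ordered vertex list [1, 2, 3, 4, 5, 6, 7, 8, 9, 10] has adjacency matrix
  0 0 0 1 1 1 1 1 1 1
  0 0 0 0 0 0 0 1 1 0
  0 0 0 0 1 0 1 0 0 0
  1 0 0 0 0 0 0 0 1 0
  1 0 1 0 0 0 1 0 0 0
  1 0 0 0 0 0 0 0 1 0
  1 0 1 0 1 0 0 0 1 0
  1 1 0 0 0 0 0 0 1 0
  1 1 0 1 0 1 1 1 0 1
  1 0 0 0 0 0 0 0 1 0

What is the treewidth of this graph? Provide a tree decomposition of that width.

Every bag has size at most 3, so the width is 3 − 1 = 2 and tw(G) ≤ 2. Conversely, {1, 4, 9} is a clique of size 3, and the vertices of any clique must share a bag in every tree decomposition; so some bag has ≥ 3 vertices and tw(G) ≥ 2. Combining the bounds, tw(G) = 2.

Treewidth 2.
One such decomposition:
Bags: B1 = {1, 8, 9}  B2 = {2, 8, 9}  B3 = {1, 7, 9}  B4 = {1, 6, 9}  B5 = {1, 4, 9}  B6 = {1, 9, 10}  B7 = {1, 5, 7}  B8 = {3, 5, 7}
Tree: B1–B2, B1–B3, B1–B4, B4–B5, B3–B6, B3–B7, B7–B8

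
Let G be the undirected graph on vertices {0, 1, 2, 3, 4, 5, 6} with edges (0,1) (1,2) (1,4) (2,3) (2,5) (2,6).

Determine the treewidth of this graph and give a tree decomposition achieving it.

Treewidth 1.
One such decomposition:
Bags: B1 = {1, 2}  B2 = {2, 5}  B3 = {1, 4}  B4 = {2, 3}  B5 = {2, 6}  B6 = {0, 1}
Tree: B1–B2, B1–B3, B2–B4, B2–B5, B3–B6

The largest bag has 2 vertices, giving width 1; this decomposition certifies tw(G) ≤ 1. Any graph with an edge has treewidth ≥ 1, and G has the edge 2–1. Combining the bounds, tw(G) = 1.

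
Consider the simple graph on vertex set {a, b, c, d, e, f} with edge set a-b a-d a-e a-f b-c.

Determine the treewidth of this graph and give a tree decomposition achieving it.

Treewidth 1.
One optimal decomposition is:
Bags: B1 = {a, b}  B2 = {a, d}  B3 = {b, c}  B4 = {a, e}  B5 = {a, f}
Tree: B1–B2, B1–B3, B1–B4, B2–B5

Each bag holds 2 vertices, so the decomposition has width 1, which upper-bounds the treewidth. Since G has at least one edge (e.g. b–a), it is not an edgeless graph, so tw(G) ≥ 1. Combining the bounds, tw(G) = 1.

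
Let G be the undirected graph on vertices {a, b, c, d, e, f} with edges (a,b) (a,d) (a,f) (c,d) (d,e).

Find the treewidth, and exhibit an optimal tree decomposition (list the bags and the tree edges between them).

Every bag has size at most 2, so the width is 2 − 1 = 1 and tw(G) ≤ 1. Any graph with an edge has treewidth ≥ 1, and G has the edge d–a. Combining the bounds, tw(G) = 1.

Treewidth 1.
One optimal decomposition is:
Bags: B1 = {a, d}  B2 = {c, d}  B3 = {d, e}  B4 = {a, b}  B5 = {a, f}
Tree: B1–B2, B1–B3, B1–B4, B1–B5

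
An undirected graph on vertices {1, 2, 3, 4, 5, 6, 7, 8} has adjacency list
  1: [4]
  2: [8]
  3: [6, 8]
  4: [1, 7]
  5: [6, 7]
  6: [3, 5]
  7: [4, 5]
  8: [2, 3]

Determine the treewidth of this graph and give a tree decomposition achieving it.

Every bag has size at most 2, so the width is 2 − 1 = 1 and tw(G) ≤ 1. G has an edge, so its treewidth is at least 1. Hence tw(G) = 1 exactly.

Treewidth 1.
Bags: B1 = {1, 4}  B2 = {4, 7}  B3 = {5, 7}  B4 = {5, 6}  B5 = {3, 6}  B6 = {3, 8}  B7 = {2, 8}
Tree: B1–B2, B2–B3, B3–B4, B4–B5, B5–B6, B6–B7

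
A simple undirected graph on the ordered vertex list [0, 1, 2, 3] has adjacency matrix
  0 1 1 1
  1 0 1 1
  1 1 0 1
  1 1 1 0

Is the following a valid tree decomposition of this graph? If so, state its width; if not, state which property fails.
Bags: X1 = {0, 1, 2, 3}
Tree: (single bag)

Vertex coverage: the bags together contain {0, 1, 2, 3}, the full vertex set. Edge coverage: each edge of G has both endpoints in at least one bag. Running intersection: for every vertex, the bags containing it form a connected subtree. All three properties hold, so this is a valid tree decomposition of width max|bag| − 1 = 3, and hence tw(G) ≤ 3.

Yes; width 3.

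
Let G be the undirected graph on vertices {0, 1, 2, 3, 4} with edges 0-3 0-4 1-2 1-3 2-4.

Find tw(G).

A width-2 tree decomposition is:
Bags: B1 = {0, 1, 3}  B2 = {0, 1, 2}  B3 = {0, 2, 4}
Tree: B1–B2, B2–B3
The largest bag has 3 vertices, giving width 2; this decomposition certifies tw(G) ≤ 2. The edges 0–3–1–2–4–0 form a cycle, so G is not a tree and its treewidth is at least 2. Therefore the treewidth is 2.

2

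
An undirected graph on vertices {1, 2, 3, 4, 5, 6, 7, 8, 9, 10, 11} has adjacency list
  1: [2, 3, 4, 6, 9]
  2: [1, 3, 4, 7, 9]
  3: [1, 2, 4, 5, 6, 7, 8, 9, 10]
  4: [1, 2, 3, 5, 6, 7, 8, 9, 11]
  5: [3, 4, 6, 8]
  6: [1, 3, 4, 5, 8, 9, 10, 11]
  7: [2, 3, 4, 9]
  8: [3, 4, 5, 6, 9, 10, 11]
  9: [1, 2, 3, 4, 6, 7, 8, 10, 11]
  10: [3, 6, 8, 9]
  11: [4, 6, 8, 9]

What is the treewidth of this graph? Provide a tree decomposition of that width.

Every bag has size at most 5, so the width is 5 − 1 = 4 and tw(G) ≤ 4. Conversely, {4, 6, 8, 9, 11} is a clique of size 5, and the vertices of any clique must share a bag in every tree decomposition; so some bag has ≥ 5 vertices and tw(G) ≥ 4. Hence tw(G) = 4 exactly.

Treewidth 4.
One such decomposition:
Bags: B1 = {3, 4, 6, 8, 9}  B2 = {3, 4, 5, 6, 8}  B3 = {1, 3, 4, 6, 9}  B4 = {4, 6, 8, 9, 11}  B5 = {1, 2, 3, 4, 9}  B6 = {3, 6, 8, 9, 10}  B7 = {2, 3, 4, 7, 9}
Tree: B1–B2, B1–B3, B1–B4, B3–B5, B1–B6, B5–B7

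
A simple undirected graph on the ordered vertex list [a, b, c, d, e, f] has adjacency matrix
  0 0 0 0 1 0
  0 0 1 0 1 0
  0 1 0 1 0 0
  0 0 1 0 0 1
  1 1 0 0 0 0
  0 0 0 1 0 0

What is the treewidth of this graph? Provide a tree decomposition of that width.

Treewidth 1.
One optimal decomposition is:
Bags: B1 = {a, e}  B2 = {b, e}  B3 = {b, c}  B4 = {c, d}  B5 = {d, f}
Tree: B1–B2, B2–B3, B3–B4, B4–B5

The largest bag has 2 vertices, giving width 1; this decomposition certifies tw(G) ≤ 1. Any graph with an edge has treewidth ≥ 1, and G has the edge a–e. Combining the bounds, tw(G) = 1.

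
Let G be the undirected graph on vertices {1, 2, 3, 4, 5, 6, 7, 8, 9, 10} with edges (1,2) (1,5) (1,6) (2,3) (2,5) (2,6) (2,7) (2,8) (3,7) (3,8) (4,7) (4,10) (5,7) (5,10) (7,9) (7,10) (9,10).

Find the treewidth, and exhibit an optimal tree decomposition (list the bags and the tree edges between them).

Treewidth 2.
One such decomposition:
Bags: B1 = {7, 9, 10}  B2 = {4, 7, 10}  B3 = {5, 7, 10}  B4 = {2, 5, 7}  B5 = {2, 3, 7}  B6 = {2, 3, 8}  B7 = {1, 2, 5}  B8 = {1, 2, 6}
Tree: B1–B2, B2–B3, B3–B4, B4–B5, B5–B6, B4–B7, B7–B8

Each bag holds 3 vertices, so the decomposition has width 2, which upper-bounds the treewidth. For the lower bound, the 3 vertices {7, 9, 10} are pairwise adjacent, and any tree decomposition puts a clique entirely inside one bag — forcing width ≥ 2. Combining the bounds, tw(G) = 2.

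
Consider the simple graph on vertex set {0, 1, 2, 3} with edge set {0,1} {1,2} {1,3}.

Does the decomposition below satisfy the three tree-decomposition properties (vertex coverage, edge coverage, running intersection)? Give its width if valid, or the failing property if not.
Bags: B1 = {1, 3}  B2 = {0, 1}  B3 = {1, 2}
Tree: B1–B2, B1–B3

Yes; width 1.

Every vertex of G appears in some bag (union = {0, 1, 2, 3}); every edge is covered by a bag; and for each vertex v the set of bags containing v is connected in the bag tree. The decomposition is therefore valid. The largest bag has 2 vertices, so the width is 1.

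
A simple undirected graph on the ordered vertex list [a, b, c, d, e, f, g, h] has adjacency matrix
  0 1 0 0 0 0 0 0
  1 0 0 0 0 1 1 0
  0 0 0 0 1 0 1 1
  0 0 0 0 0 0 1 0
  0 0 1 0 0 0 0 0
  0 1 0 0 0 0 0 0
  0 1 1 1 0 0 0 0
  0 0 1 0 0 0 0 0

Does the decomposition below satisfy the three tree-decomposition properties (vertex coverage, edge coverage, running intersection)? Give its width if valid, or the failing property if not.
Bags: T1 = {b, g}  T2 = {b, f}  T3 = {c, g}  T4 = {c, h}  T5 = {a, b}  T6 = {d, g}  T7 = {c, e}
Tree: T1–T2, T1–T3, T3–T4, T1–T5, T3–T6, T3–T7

Yes; width 1.

Every vertex of G appears in some bag (union = {a, b, c, d, e, f, g, h}); every edge is covered by a bag; and for each vertex v the set of bags containing v is connected in the bag tree. The decomposition is therefore valid. The largest bag has 2 vertices, so the width is 1.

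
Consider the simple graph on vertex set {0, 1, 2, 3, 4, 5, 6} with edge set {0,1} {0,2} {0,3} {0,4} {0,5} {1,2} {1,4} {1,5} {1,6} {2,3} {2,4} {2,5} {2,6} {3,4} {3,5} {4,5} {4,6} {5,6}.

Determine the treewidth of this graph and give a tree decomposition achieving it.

The largest bag has 5 vertices, giving width 4; this decomposition certifies tw(G) ≤ 4. Conversely, {0, 1, 2, 4, 5} is a clique of size 5, and the vertices of any clique must share a bag in every tree decomposition; so some bag has ≥ 5 vertices and tw(G) ≥ 4. The upper and lower bounds meet at 4, so that is the treewidth.

Treewidth 4.
One such decomposition:
Bags: B1 = {0, 2, 3, 4, 5}  B2 = {0, 1, 2, 4, 5}  B3 = {1, 2, 4, 5, 6}
Tree: B1–B2, B2–B3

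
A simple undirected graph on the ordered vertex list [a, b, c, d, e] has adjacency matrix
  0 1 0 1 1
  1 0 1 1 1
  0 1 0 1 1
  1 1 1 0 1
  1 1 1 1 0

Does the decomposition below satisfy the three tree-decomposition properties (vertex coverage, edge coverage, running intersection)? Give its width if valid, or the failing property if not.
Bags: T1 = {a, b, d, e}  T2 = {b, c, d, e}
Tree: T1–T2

Yes; width 3.

Checking the three conditions: (i) the bags cover all of {a, b, c, d, e}; (ii) for each edge, some bag contains both endpoints; (iii) the bags containing any fixed vertex form a subtree. All hold, so the decomposition is valid with width 4 − 1 = 3.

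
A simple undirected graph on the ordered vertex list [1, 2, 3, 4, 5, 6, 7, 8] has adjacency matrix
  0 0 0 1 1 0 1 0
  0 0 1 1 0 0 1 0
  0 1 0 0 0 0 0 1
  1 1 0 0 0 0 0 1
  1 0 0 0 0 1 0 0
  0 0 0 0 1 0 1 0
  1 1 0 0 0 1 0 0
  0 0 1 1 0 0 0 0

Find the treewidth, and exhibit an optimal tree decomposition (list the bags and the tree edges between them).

Each bag holds 3 vertices, so the decomposition has width 2, which upper-bounds the treewidth. Since 6–5–1–7–6 is a cycle in G, G is not acyclic. Forests are exactly the graphs of treewidth ≤ 1, so tw(G) ≥ 2. The upper and lower bounds meet at 2, so that is the treewidth.

Treewidth 2.
Bags: B1 = {5, 6, 7}  B2 = {1, 5, 7}  B3 = {1, 2, 7}  B4 = {1, 2, 4}  B5 = {2, 3, 4}  B6 = {3, 4, 8}
Tree: B1–B2, B2–B3, B3–B4, B4–B5, B5–B6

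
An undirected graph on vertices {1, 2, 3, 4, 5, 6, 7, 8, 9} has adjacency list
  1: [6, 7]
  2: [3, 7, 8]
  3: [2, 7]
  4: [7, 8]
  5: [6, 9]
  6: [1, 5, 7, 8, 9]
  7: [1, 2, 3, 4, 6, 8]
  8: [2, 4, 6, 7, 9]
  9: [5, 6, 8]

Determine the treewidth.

2

A width-2 tree decomposition is:
Bags: B1 = {1, 6, 7}  B2 = {6, 7, 8}  B3 = {6, 8, 9}  B4 = {4, 7, 8}  B5 = {2, 7, 8}  B6 = {5, 6, 9}  B7 = {2, 3, 7}
Tree: B1–B2, B2–B3, B2–B4, B2–B5, B3–B6, B5–B7
Every bag has size at most 3, so the width is 3 − 1 = 2 and tw(G) ≤ 2. On the other hand G contains the 3-clique {6, 8, 9}. A clique must lie in a single bag of any decomposition, so no decomposition can have width below 2. Combining the bounds, tw(G) = 2.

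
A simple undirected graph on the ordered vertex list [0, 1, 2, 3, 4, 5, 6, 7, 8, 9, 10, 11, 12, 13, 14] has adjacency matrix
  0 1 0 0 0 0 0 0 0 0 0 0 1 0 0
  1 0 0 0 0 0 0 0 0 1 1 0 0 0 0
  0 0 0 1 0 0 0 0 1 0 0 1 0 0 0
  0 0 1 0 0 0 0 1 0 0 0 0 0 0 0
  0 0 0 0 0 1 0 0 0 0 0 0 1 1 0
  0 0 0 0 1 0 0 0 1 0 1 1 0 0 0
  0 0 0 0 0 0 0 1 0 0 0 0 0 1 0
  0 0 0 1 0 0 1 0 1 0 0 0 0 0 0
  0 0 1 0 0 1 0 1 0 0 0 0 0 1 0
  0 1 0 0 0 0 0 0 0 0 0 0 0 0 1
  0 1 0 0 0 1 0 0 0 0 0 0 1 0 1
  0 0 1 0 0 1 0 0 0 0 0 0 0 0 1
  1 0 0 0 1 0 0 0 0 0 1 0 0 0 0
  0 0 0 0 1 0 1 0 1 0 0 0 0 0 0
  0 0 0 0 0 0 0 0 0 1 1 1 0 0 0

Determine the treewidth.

A width-3 tree decomposition is:
Bags: B1 = {0, 1, 9, 14}  B2 = {0, 1, 10, 14}  B3 = {0, 10, 12, 14}  B4 = {10, 11, 12, 14}  B5 = {5, 10, 11, 12}  B6 = {4, 5, 11, 12}  B7 = {2, 4, 5, 11}  B8 = {2, 4, 5, 8}  B9 = {2, 4, 8, 13}  B10 = {2, 3, 8, 13}  B11 = {3, 7, 8, 13}  B12 = {3, 6, 7, 13}
Tree: B1–B2, B2–B3, B3–B4, B4–B5, B5–B6, B6–B7, B7–B8, B8–B9, B9–B10, B10–B11, B11–B12
Every bag has size at most 4, so the width is 4 − 1 = 3 and tw(G) ≤ 3. For the lower bound: the 4 vertex sets {0,1,9}, {14}, {10}, {4,5,11,12} are disjoint, each induces a connected subgraph, and every pair is joined by at least one edge of G. Contracting each set to a single vertex therefore yields K_{4} as a minor, and since treewidth is minor-monotone, tw(G) ≥ tw(K_{4}) = 3. The upper and lower bounds meet at 3, so that is the treewidth.

3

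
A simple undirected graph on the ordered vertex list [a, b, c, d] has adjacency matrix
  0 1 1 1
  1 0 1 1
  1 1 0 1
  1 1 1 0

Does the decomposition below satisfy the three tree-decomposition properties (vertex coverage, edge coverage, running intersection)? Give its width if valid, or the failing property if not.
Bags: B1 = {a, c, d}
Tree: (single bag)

A tree decomposition must satisfy three properties: every vertex lies in some bag; for every edge, both endpoints lie together in some bag; and for every vertex, the bags containing it form a connected subtree. Here vertex b appears in no bag, so the decomposition is invalid.

No — vertex b appears in no bag.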